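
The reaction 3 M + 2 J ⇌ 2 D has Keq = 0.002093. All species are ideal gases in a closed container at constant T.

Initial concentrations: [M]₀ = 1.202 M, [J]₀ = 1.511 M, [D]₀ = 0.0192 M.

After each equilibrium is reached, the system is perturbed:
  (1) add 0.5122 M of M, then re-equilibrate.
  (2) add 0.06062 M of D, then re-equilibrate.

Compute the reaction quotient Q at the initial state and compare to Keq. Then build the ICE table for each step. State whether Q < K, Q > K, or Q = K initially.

Q₀ = 9.2974e-05; Q < K (proceeds forward)

Q₀ = 9.2974e-05 vs Keq = 0.002093 ⇒ Q<K, forward
Step 1:
                  M         J         D
  Initial     1.202     1.511    0.0192
  Change   -0.08832  -0.05888   0.05888
  Equil       1.114     1.452   0.07808
  solve Keq expr → x = 0.02944; check Q = 0.002093
Then add 0.5122 M of M.
Step 2:
                  M         J         D
  Initial     1.626     1.452   0.07808
  Change   -0.07005   -0.0467    0.0467
  Equil       1.556     1.405    0.1248
  solve Keq expr → x = 0.02335; check Q = 0.002093
Then add 0.06062 M of D.
Step 3:
                  M         J         D
  Initial     1.556     1.405    0.1854
  Change    0.07118   0.04745  -0.04745
  Equil       1.627     1.453    0.1379
  solve Keq expr → x = -0.02373; check Q = 0.002093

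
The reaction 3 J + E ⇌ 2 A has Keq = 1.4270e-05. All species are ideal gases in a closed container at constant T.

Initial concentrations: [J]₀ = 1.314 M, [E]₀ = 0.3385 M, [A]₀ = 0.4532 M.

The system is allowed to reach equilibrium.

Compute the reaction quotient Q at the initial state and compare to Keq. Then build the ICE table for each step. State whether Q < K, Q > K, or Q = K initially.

Q₀ = 0.2674; Q > K (proceeds reverse)

Q₀ = 0.2674 vs Keq = 1.4270e-05 ⇒ Q>K, reverse
Step 1:
                  J         E         A
  init        1.314    0.3385    0.4532
  Δ           0.668    0.2227   -0.4453
  eq          1.982    0.5612  0.007896
  solve Keq expr → x = -0.2227; check Q = 1.4270e-05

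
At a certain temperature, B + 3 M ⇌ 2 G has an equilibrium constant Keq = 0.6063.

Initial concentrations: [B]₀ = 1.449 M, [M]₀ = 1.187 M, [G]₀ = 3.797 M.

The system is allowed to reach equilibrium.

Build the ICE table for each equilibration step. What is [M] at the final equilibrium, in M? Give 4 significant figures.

[M]_eq = 2.116 M

Q₀ = 5.949 vs Keq = 0.6063 ⇒ Q>K, reverse
Step 1:
                    B           M           G
  I             1.449       1.187       3.797
  C            0.3096      0.9288     -0.6192
  E             1.759       2.116       3.178
  solve Keq expr → x = -0.3096; check Q = 0.6063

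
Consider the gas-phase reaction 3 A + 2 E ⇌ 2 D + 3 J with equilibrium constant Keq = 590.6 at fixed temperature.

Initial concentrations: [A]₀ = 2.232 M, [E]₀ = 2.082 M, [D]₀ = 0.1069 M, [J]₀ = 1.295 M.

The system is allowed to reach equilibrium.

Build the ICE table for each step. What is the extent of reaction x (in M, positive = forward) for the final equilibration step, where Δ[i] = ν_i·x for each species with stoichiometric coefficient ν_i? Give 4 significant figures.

x = 0.5898 M

Q₀ = 5.1490e-04 vs Keq = 590.6 ⇒ Q<K, forward
Step 1:
                  A         E         D         J
  init        2.232     2.082    0.1069     1.295
  Δ          -1.769     -1.18      1.18     1.769
  eq         0.4626    0.9024     1.286     3.064
  solve Keq expr → x = 0.5898; check Q = 590.6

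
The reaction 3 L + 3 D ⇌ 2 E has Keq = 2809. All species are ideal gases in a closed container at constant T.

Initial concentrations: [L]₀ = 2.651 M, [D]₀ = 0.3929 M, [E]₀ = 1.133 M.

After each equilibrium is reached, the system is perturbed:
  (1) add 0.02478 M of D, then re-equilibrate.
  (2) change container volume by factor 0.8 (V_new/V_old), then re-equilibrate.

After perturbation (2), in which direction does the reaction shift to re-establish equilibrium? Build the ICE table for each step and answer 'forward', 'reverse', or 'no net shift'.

Q₀ = 1.136 vs Keq = 2809 ⇒ Q<K, forward
Step 1:
                  L         D         E
  I           2.651    0.3929     1.133
  C         -0.3548   -0.3548    0.2366
  E           2.296   0.03807      1.37
  solve Keq expr → x = 0.1183; check Q = 2809
Then add 0.02478 M of D.
Step 2:
                  L         D         E
  I           2.296   0.06285      1.37
  C        -0.02408  -0.02408   0.01605
  E           2.272   0.03877     1.386
  solve Keq expr → x = 0.008026; check Q = 2809
Then change container volume by factor 0.8 (V_new/V_old).
Step 3:
                  L         D         E
  I            2.84   0.04846     1.732
  C         -0.0122   -0.0122  0.008135
  E           2.828   0.03626      1.74
  solve Keq expr → x = 0.004068; check Q = 2809

Direction: forward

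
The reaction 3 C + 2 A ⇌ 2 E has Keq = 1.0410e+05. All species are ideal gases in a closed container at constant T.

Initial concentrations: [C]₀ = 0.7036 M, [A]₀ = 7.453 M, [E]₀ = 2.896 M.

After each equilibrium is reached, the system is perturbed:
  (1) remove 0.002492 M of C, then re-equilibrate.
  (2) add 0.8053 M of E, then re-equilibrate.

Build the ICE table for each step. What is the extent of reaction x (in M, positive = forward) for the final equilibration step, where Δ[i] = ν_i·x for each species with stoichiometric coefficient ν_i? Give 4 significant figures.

x = -6.6793e-04 M

Q₀ = 0.4335 vs Keq = 1.0410e+05 ⇒ Q<K, forward
Step 1:
                  C         A         E
  Initial    0.7036     7.453     2.896
  Change    -0.6906   -0.4604    0.4604
  Equil     0.01303     6.993     3.356
  solve Keq expr → x = 0.2302; check Q = 1.0410e+05
Then remove 0.002492 M of C.
Step 2:
                  C         A         E
  Initial   0.01054     6.993     3.356
  Change   0.002486  0.001657 -0.001657
  Equil     0.01303     6.994     3.355
  solve Keq expr → x = -8.2855e-04; check Q = 1.0410e+05
Then add 0.8053 M of E.
Step 3:
                  C         A         E
  Initial   0.01303     6.994      4.16
  Change   0.002004  0.001336 -0.001336
  Equil     0.01503     6.996     4.159
  solve Keq expr → x = -6.6793e-04; check Q = 1.0410e+05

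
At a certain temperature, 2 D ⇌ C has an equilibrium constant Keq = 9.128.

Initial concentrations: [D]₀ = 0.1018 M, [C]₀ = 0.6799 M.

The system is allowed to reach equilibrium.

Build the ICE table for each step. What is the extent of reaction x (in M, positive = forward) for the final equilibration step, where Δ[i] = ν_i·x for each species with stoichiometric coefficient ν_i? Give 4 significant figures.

x = -0.07754 M

Q₀ = 65.61 vs Keq = 9.128 ⇒ Q>K, reverse
Step 1:
                    D           C
  init         0.1018      0.6799
  Δ            0.1551    -0.07754
  eq           0.2569      0.6024
  solve Keq expr → x = -0.07754; check Q = 9.128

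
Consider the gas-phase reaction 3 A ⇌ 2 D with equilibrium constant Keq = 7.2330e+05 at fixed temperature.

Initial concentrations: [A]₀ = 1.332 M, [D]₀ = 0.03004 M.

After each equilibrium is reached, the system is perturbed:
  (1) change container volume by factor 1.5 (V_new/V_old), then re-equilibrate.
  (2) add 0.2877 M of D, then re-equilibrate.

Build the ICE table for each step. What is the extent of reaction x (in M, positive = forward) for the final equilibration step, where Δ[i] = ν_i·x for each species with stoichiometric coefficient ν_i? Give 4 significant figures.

Q₀ = 3.8185e-04 vs Keq = 7.2330e+05 ⇒ Q<K, forward
Step 1:
                   A          D
  I            1.332    0.03004
  C           -1.322      0.881
  E          0.01047     0.9111
  solve Keq expr → x = 0.4405; check Q = 7.2330e+05
Then change container volume by factor 1.5 (V_new/V_old).
Step 2:
                   A          D
  I          0.00698     0.6074
  C         0.001004 -6.6946e-04
  E         0.007984     0.6067
  solve Keq expr → x = -3.3473e-04; check Q = 7.2330e+05
Then add 0.2877 M of D.
Step 3:
                   A          D
  I         0.007984     0.8944
  C         0.002346  -0.001564
  E          0.01033     0.8928
  solve Keq expr → x = -7.8186e-04; check Q = 7.2330e+05

x = -7.8186e-04 M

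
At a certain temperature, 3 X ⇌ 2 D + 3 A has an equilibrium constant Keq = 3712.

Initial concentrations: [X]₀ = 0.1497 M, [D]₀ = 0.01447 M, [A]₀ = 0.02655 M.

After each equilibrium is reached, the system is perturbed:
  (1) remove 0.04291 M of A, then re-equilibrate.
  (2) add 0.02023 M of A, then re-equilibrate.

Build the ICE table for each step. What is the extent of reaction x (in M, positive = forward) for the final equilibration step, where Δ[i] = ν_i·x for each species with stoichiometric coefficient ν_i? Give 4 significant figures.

x = -9.9371e-05 M

Q₀ = 1.1681e-06 vs Keq = 3712 ⇒ Q<K, forward
Step 1:
                   X          D          A
  I           0.1497    0.01447    0.02655
  C          -0.1471    0.09806     0.1471
  E         0.002614     0.1125     0.1736
  solve Keq expr → x = 0.04903; check Q = 3712
Then remove 0.04291 M of A.
Step 2:
                   X          D          A
  I         0.002614     0.1125     0.1307
  C       -6.3151e-04 4.2101e-04 6.3151e-04
  E         0.001982     0.1129     0.1314
  solve Keq expr → x = 2.1050e-04; check Q = 3712
Then add 0.02023 M of A.
Step 3:
                   X          D          A
  I         0.001982     0.1129     0.1516
  C       2.9811e-04 -1.9874e-04 -2.9811e-04
  E          0.00228     0.1127     0.1513
  solve Keq expr → x = -9.9371e-05; check Q = 3712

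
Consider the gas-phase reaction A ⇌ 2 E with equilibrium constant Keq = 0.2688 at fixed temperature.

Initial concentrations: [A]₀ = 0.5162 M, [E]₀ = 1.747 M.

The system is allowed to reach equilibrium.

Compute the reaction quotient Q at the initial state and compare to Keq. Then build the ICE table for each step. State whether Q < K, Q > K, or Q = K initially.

Q₀ = 5.912; Q > K (proceeds reverse)

Q₀ = 5.912 vs Keq = 0.2688 ⇒ Q>K, reverse
Step 1:
                   A          E
  init        0.5162      1.747
  Δ           0.5997     -1.199
  eq           1.116     0.5477
  solve Keq expr → x = -0.5997; check Q = 0.2688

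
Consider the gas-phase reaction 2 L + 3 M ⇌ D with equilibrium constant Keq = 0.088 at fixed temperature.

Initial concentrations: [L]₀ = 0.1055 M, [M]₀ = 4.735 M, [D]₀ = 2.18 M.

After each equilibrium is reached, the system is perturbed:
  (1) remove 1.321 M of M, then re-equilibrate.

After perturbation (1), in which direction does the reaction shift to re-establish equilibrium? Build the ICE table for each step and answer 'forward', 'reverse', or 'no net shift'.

Direction: reverse

Q₀ = 1.845 vs Keq = 0.088 ⇒ Q>K, reverse
Step 1:
                   L          M          D
  init        0.1055      4.735       2.18
  Δ           0.3011     0.4516    -0.1505
  eq          0.4066      5.187      2.029
  solve Keq expr → x = -0.1505; check Q = 0.088
Then remove 1.321 M of M.
Step 2:
                   L          M          D
  init        0.4066      3.866      2.029
  Δ           0.1594     0.2392   -0.07972
  eq           0.566      4.105       1.95
  solve Keq expr → x = -0.07972; check Q = 0.088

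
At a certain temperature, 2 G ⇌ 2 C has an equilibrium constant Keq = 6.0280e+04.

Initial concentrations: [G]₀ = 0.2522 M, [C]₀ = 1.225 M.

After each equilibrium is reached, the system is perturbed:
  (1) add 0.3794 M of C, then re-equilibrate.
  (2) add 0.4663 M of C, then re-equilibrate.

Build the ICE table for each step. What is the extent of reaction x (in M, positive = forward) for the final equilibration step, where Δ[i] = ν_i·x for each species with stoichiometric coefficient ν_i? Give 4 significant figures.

x = -9.4577e-04 M

Q₀ = 23.59 vs Keq = 6.0280e+04 ⇒ Q<K, forward
Step 1:
                    G           C
  Initial      0.2522       1.225
  Change      -0.2462      0.2462
  Equil      0.005992       1.471
  solve Keq expr → x = 0.1231; check Q = 6.0280e+04
Then add 0.3794 M of C.
Step 2:
                    G           C
  Initial    0.005992       1.851
  Change     0.001539   -0.001539
  Equil      0.007531       1.849
  solve Keq expr → x = -7.6951e-04; check Q = 6.0280e+04
Then add 0.4663 M of C.
Step 3:
                    G           C
  Initial    0.007531       2.315
  Change     0.001892   -0.001892
  Equil      0.009423       2.313
  solve Keq expr → x = -9.4577e-04; check Q = 6.0280e+04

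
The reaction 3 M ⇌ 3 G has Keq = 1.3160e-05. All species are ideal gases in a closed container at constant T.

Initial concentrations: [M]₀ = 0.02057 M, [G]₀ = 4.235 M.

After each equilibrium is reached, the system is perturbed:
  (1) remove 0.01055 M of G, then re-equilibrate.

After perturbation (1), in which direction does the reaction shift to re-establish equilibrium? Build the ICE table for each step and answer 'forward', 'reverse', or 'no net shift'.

Q₀ = 8.7268e+06 vs Keq = 1.3160e-05 ⇒ Q>K, reverse
Step 1:
                    M           G
  Initial     0.02057       4.235
  Change        4.137      -4.137
  Equil         4.157     0.09815
  solve Keq expr → x = -1.379; check Q = 1.3160e-05
Then remove 0.01055 M of G.
Step 2:
                    M           G
  Initial       4.157      0.0876
  Change     -0.01031     0.01031
  Equil         4.147     0.09791
  solve Keq expr → x = 0.003436; check Q = 1.3160e-05

Direction: forward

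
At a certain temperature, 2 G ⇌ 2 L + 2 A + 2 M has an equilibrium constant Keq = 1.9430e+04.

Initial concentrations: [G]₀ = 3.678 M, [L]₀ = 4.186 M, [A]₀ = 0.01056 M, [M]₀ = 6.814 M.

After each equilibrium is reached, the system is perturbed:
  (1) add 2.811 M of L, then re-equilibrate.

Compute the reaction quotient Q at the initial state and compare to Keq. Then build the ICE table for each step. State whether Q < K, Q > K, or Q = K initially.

Q₀ = 0.006707 vs Keq = 1.9430e+04 ⇒ Q<K, forward
Step 1:
                    G           L           A           M
  I             3.678       4.186     0.01056       6.814
  C            -2.532       2.532       2.532       2.532
  E             1.146       6.718       2.543       9.346
  solve Keq expr → x = 1.266; check Q = 1.9430e+04
Then add 2.811 M of L.
Step 2:
                    G           L           A           M
  I             1.146       9.529       2.543       9.346
  C            0.2463     -0.2463     -0.2463     -0.2463
  E             1.392       9.283       2.297         9.1
  solve Keq expr → x = -0.1232; check Q = 1.9430e+04

Q₀ = 0.006707; Q < K (proceeds forward)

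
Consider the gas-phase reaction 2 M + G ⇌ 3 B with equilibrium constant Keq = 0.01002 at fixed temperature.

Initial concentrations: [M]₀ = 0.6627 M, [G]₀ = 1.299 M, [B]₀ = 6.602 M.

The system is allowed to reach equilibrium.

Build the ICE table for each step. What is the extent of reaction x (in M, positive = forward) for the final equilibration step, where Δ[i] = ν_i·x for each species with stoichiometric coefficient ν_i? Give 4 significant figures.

x = -1.912 M

Q₀ = 504.4 vs Keq = 0.01002 ⇒ Q>K, reverse
Step 1:
                  M         G         B
  init       0.6627     1.299     6.602
  Δ           3.824     1.912    -5.737
  eq          4.487     3.211    0.8653
  solve Keq expr → x = -1.912; check Q = 0.01002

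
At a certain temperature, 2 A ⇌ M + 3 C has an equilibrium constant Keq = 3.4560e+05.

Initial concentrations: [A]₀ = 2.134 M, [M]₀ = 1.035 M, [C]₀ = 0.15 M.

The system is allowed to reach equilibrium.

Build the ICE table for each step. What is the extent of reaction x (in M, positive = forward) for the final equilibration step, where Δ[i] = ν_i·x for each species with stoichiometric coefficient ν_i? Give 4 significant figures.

x = 1.06 M

Q₀ = 7.6705e-04 vs Keq = 3.4560e+05 ⇒ Q<K, forward
Step 1:
                  A         M         C
  Initial     2.134     1.035      0.15
  Change     -2.119      1.06     3.179
  Equil     0.01495     2.095     3.329
  solve Keq expr → x = 1.06; check Q = 3.4560e+05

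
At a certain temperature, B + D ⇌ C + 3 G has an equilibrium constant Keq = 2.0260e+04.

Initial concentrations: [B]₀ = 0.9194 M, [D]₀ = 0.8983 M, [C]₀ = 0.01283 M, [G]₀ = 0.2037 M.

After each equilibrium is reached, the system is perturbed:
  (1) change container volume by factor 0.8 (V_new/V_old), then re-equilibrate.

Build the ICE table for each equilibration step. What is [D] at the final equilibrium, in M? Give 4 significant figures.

Q₀ = 1.3130e-04 vs Keq = 2.0260e+04 ⇒ Q<K, forward
Step 1:
                  B         D         C         G
  Initial    0.9194    0.8983   0.01283    0.2037
  Change    -0.8756   -0.8756    0.8756     2.627
  Equil      0.0438    0.0227    0.8884      2.83
  solve Keq expr → x = 0.8756; check Q = 2.0260e+04
Then change container volume by factor 0.8 (V_new/V_old).
Step 2:
                  B         D         C         G
  Initial   0.05475   0.02838     1.111     3.538
  Change   0.008729  0.008729 -0.008729  -0.02619
  Equil     0.06348   0.03711     1.102     3.512
  solve Keq expr → x = -0.008729; check Q = 2.0260e+04

[D]_eq = 0.03711 M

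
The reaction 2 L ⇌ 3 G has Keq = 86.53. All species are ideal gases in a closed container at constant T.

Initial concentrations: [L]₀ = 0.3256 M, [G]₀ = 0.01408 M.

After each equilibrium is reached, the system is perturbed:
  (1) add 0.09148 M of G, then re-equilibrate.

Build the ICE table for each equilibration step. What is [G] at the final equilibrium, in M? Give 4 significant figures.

Q₀ = 2.6329e-05 vs Keq = 86.53 ⇒ Q<K, forward
Step 1:
                  L         G
  init       0.3256   0.01408
  Δ         -0.2928    0.4392
  eq        0.03281    0.4533
  solve Keq expr → x = 0.1464; check Q = 86.53
Then add 0.09148 M of G.
Step 2:
                  L         G
  init      0.03281    0.5448
  Δ        0.008847  -0.01327
  eq        0.04165    0.5315
  solve Keq expr → x = -0.004424; check Q = 86.53

[G]_eq = 0.5315 M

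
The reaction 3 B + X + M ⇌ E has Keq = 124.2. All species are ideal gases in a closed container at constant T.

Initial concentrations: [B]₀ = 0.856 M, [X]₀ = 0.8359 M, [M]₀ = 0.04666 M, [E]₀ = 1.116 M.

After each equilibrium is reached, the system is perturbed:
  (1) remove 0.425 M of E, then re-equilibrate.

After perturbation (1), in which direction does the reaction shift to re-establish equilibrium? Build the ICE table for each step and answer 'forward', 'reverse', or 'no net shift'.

Q₀ = 45.62 vs Keq = 124.2 ⇒ Q<K, forward
Step 1:
                    B           X           M           E
  Initial       0.856      0.8359     0.04666       1.116
  Change     -0.07018    -0.02339    -0.02339     0.02339
  Equil        0.7858      0.8125     0.02327       1.139
  solve Keq expr → x = 0.02339; check Q = 124.2
Then remove 0.425 M of E.
Step 2:
                    B           X           M           E
  Initial      0.7858      0.8125     0.02327      0.7144
  Change     -0.02137   -0.007122   -0.007122    0.007122
  Equil        0.7645      0.8054     0.01615      0.7215
  solve Keq expr → x = 0.007122; check Q = 124.2

Direction: forward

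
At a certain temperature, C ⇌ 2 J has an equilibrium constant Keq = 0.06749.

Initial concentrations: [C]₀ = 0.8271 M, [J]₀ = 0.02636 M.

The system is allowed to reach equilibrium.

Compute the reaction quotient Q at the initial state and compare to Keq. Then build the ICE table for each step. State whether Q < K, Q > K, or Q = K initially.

Q₀ = 8.4010e-04; Q < K (proceeds forward)

Q₀ = 8.4010e-04 vs Keq = 0.06749 ⇒ Q<K, forward
Step 1:
                    C           J
  init         0.8271     0.02636
  Δ          -0.09775      0.1955
  eq           0.7293      0.2219
  solve Keq expr → x = 0.09775; check Q = 0.06749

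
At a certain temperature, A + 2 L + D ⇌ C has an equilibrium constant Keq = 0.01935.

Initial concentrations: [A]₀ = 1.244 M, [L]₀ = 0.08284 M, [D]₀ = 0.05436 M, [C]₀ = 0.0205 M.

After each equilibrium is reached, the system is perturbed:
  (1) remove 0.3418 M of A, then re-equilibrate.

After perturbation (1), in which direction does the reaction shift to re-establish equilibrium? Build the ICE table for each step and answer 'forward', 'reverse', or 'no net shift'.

Direction: reverse

Q₀ = 44.17 vs Keq = 0.01935 ⇒ Q>K, reverse
Step 1:
                    A           L           D           C
  init          1.244     0.08284     0.05436      0.0205
  Δ           0.02047     0.04094     0.02047    -0.02047
  eq            1.264      0.1238     0.07483  2.8055e-05
  solve Keq expr → x = -0.02047; check Q = 0.01935
Then remove 0.3418 M of A.
Step 2:
                    A           L           D           C
  init         0.9227      0.1238     0.07483  2.8055e-05
  Δ        7.5762e-06  1.5152e-05  7.5762e-06 -7.5762e-06
  eq           0.9227      0.1238     0.07484  2.0478e-05
  solve Keq expr → x = -7.5762e-06; check Q = 0.01935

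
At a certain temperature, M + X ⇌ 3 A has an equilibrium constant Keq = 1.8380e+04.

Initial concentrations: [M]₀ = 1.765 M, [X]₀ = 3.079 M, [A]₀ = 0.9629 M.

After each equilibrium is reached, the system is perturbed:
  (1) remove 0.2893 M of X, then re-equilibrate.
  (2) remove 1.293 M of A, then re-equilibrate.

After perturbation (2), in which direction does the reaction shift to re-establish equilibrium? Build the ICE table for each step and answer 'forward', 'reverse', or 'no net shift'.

Q₀ = 0.1643 vs Keq = 1.8380e+04 ⇒ Q<K, forward
Step 1:
                    M           X           A
  I             1.765       3.079      0.9629
  C            -1.755      -1.755       5.265
  E          0.009928       1.324       6.228
  solve Keq expr → x = 1.755; check Q = 1.8380e+04
Then remove 0.2893 M of X.
Step 2:
                    M           X           A
  I          0.009928       1.035       6.228
  C          0.002694    0.002694   -0.008081
  E           0.01262       1.037        6.22
  solve Keq expr → x = -0.002694; check Q = 1.8380e+04
Then remove 1.293 M of A.
Step 3:
                    M           X           A
  I           0.01262       1.037       4.927
  C         -0.006238   -0.006238     0.01871
  E          0.006383       1.031       4.946
  solve Keq expr → x = 0.006238; check Q = 1.8380e+04

Direction: forward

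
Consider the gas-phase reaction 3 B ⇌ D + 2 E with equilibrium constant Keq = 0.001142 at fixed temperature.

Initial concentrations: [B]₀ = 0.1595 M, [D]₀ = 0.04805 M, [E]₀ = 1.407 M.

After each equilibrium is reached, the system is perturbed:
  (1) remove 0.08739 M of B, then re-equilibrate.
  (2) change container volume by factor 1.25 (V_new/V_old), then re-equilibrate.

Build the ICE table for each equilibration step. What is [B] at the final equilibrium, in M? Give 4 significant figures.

[B]_eq = 0.173 M

Q₀ = 23.44 vs Keq = 0.001142 ⇒ Q>K, reverse
Step 1:
                    B           D           E
  init         0.1595     0.04805       1.407
  Δ            0.1441    -0.04803    -0.09606
  eq           0.3036  1.8594e-05       1.311
  solve Keq expr → x = -0.04803; check Q = 0.001142
Then remove 0.08739 M of B.
Step 2:
                    B           D           E
  init         0.2162  1.8594e-05       1.311
  Δ        3.5625e-05 -1.1875e-05 -2.3750e-05
  eq           0.2162  6.7193e-06       1.311
  solve Keq expr → x = -1.1875e-05; check Q = 0.001142
Then change container volume by factor 1.25 (V_new/V_old).
Step 3:
                    B           D           E
  init          0.173  5.3755e-06       1.049
  Δ                 0           0           0
  eq            0.173  5.3755e-06       1.049
  solve Keq expr → x = 0; check Q = 0.001142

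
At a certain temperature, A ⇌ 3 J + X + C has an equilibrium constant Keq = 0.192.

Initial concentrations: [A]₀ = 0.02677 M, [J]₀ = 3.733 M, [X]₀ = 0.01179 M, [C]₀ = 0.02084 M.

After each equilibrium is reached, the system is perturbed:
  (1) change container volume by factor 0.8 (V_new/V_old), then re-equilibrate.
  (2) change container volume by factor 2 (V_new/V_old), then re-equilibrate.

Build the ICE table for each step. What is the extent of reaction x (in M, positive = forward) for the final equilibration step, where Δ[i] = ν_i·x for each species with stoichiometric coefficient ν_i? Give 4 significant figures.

Q₀ = 0.4775 vs Keq = 0.192 ⇒ Q>K, reverse
Step 1:
                  A         J         X         C
  init      0.02677     3.733   0.01179   0.02084
  Δ        0.004589  -0.01377 -0.004589 -0.004589
  eq        0.03136     3.719  0.007201   0.01625
  solve Keq expr → x = -0.004589; check Q = 0.192
Then change container volume by factor 0.8 (V_new/V_old).
Step 2:
                  A         J         X         C
  init       0.0392     4.649  0.009002   0.02031
  Δ        0.003932   -0.0118 -0.003932 -0.003932
  eq        0.04313     4.637  0.005069   0.01638
  solve Keq expr → x = -0.003932; check Q = 0.192
Then change container volume by factor 2 (V_new/V_old).
Step 3:
                  A         J         X         C
  init      0.02157     2.319  0.002535  0.008191
  Δ       -0.008742   0.02623  0.008742  0.008742
  eq        0.01282     2.345   0.01128   0.01693
  solve Keq expr → x = 0.008742; check Q = 0.192

x = 0.008742 M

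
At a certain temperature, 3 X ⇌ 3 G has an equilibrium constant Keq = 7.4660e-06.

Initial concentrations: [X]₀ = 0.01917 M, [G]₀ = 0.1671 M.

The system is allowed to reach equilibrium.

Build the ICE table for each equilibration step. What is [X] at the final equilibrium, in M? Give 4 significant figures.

[X]_eq = 0.1827 M

Q₀ = 662.3 vs Keq = 7.4660e-06 ⇒ Q>K, reverse
Step 1:
                    X           G
  Initial     0.01917      0.1671
  Change       0.1635     -0.1635
  Equil        0.1827    0.003571
  solve Keq expr → x = -0.05451; check Q = 7.4660e-06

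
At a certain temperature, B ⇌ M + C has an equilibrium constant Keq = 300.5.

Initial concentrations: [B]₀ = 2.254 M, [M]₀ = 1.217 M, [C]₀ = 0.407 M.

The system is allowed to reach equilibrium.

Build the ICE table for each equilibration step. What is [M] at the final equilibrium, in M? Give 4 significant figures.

Q₀ = 0.2198 vs Keq = 300.5 ⇒ Q<K, forward
Step 1:
                    B           M           C
  Initial       2.254       1.217       0.407
  Change       -2.224       2.224       2.224
  Equil       0.03012       3.441       2.631
  solve Keq expr → x = 2.224; check Q = 300.5

[M]_eq = 3.441 M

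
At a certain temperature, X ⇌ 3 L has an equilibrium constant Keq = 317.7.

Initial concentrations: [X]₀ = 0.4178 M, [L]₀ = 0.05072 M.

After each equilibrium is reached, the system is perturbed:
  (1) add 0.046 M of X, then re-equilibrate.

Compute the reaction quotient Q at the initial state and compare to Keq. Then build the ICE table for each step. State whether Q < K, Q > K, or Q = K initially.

Q₀ = 3.1230e-04; Q < K (proceeds forward)

Q₀ = 3.1230e-04 vs Keq = 317.7 ⇒ Q<K, forward
Step 1:
                   X          L
  Initial     0.4178    0.05072
  Change     -0.4111      1.233
  Equil     0.006665      1.284
  solve Keq expr → x = 0.4111; check Q = 317.7
Then add 0.046 M of X.
Step 2:
                   X          L
  Initial    0.05267      1.284
  Change    -0.04374     0.1312
  Equil     0.008924      1.415
  solve Keq expr → x = 0.04374; check Q = 317.7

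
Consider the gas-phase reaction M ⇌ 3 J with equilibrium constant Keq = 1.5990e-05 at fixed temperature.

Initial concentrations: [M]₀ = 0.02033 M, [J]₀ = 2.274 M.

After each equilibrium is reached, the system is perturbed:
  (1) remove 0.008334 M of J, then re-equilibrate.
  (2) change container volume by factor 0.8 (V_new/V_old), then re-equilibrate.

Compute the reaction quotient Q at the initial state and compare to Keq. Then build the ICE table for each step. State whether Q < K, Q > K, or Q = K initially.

Q₀ = 578.4; Q > K (proceeds reverse)

Q₀ = 578.4 vs Keq = 1.5990e-05 ⇒ Q>K, reverse
Step 1:
                    M           J
  Initial     0.02033       2.274
  Change       0.7503      -2.251
  Equil        0.7706      0.0231
  solve Keq expr → x = -0.7503; check Q = 1.5990e-05
Then remove 0.008334 M of J.
Step 2:
                    M           J
  Initial      0.7706     0.01476
  Change    -0.002769    0.008306
  Equil        0.7679     0.02307
  solve Keq expr → x = 0.002769; check Q = 1.5990e-05
Then change container volume by factor 0.8 (V_new/V_old).
Step 3:
                    M           J
  Initial      0.9598     0.02884
  Change     0.001325   -0.003975
  Equil        0.9612     0.02486
  solve Keq expr → x = -0.001325; check Q = 1.5990e-05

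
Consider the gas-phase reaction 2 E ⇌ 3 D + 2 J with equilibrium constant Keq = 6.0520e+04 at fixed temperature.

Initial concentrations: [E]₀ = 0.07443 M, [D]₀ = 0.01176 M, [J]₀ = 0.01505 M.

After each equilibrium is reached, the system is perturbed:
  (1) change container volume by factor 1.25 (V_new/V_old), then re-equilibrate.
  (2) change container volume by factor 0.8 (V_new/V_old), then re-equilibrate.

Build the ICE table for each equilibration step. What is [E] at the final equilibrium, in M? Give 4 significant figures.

Q₀ = 6.6497e-08 vs Keq = 6.0520e+04 ⇒ Q<K, forward
Step 1:
                   E          D          J
  I          0.07443    0.01176    0.01505
  C         -0.07441     0.1116    0.07441
  E       1.5761e-05     0.1234    0.08946
  solve Keq expr → x = 0.03721; check Q = 6.0520e+04
Then change container volume by factor 1.25 (V_new/V_old).
Step 2:
                   E          D          J
  I       1.2609e-05    0.09871    0.07157
  C       -3.5854e-06 5.3781e-06 3.5854e-06
  E       9.0231e-06    0.09871    0.07157
  solve Keq expr → x = 1.7927e-06; check Q = 6.0520e+04
Then change container volume by factor 0.8 (V_new/V_old).
Step 3:
                   E          D          J
  I       1.1279e-05     0.1234    0.08947
  C       4.4818e-06 -6.7226e-06 -4.4818e-06
  E       1.5761e-05     0.1234    0.08946
  solve Keq expr → x = -2.2409e-06; check Q = 6.0520e+04

[E]_eq = 1.5761e-05 M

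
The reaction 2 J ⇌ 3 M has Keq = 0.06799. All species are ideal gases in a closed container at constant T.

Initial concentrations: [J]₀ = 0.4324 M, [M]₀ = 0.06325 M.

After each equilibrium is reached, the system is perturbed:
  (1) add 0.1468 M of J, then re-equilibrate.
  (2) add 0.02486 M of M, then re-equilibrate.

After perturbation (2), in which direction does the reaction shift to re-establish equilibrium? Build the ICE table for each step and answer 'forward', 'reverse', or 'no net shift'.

Direction: reverse

Q₀ = 0.001353 vs Keq = 0.06799 ⇒ Q<K, forward
Step 1:
                   J          M
  init        0.4324    0.06325
  Δ          -0.0908     0.1362
  eq          0.3416     0.1994
  solve Keq expr → x = 0.0454; check Q = 0.06799
Then add 0.1468 M of J.
Step 2:
                   J          M
  init        0.4884     0.1994
  Δ         -0.02903    0.04354
  eq          0.4594      0.243
  solve Keq expr → x = 0.01451; check Q = 0.06799
Then add 0.02486 M of M.
Step 3:
                   J          M
  init        0.4594     0.2679
  Δ          0.01343   -0.02015
  eq          0.4728     0.2477
  solve Keq expr → x = -0.006715; check Q = 0.06799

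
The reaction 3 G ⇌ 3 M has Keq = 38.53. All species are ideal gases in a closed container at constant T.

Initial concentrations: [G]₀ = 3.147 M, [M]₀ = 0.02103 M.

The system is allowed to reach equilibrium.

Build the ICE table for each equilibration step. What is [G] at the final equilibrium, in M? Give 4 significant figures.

Q₀ = 2.9842e-07 vs Keq = 38.53 ⇒ Q<K, forward
Step 1:
                   G          M
  Initial      3.147    0.02103
  Change      -2.423      2.423
  Equil       0.7237      2.444
  solve Keq expr → x = 0.8078; check Q = 38.53

[G]_eq = 0.7237 M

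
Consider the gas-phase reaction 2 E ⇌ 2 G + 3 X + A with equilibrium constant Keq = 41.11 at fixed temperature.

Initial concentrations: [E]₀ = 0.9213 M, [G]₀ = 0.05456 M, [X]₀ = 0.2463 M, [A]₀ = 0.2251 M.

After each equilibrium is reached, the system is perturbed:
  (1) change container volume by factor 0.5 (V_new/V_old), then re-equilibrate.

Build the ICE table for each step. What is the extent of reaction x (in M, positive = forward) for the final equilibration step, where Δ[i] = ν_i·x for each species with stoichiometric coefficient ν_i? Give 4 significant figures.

x = -0.1774 M

Q₀ = 1.1795e-05 vs Keq = 41.11 ⇒ Q<K, forward
Step 1:
                   E          G          X          A
  Initial     0.9213    0.05456     0.2463     0.2251
  Change       -0.76       0.76       1.14       0.38
  Equil       0.1613     0.8146      1.386     0.6051
  solve Keq expr → x = 0.38; check Q = 41.11
Then change container volume by factor 0.5 (V_new/V_old).
Step 2:
                   E          G          X          A
  Initial     0.3226      1.629      2.773       1.21
  Change      0.3548    -0.3548    -0.5321    -0.1774
  Equil       0.6774      1.274       2.24      1.033
  solve Keq expr → x = -0.1774; check Q = 41.11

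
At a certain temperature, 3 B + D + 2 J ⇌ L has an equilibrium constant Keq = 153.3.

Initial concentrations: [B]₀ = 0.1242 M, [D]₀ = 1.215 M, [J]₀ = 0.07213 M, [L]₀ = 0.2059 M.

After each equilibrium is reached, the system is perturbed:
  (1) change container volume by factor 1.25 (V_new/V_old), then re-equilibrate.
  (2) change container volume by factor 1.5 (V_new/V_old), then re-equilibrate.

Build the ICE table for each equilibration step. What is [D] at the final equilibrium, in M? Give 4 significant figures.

[D]_eq = 0.7104 M

Q₀ = 1.7001e+04 vs Keq = 153.3 ⇒ Q>K, reverse
Step 1:
                   B          D          J          L
  Initial     0.1242      1.215    0.07213     0.2059
  Change      0.1633    0.05443     0.1089   -0.05443
  Equil       0.2875      1.269      0.181     0.1515
  solve Keq expr → x = -0.05443; check Q = 153.3
Then change container volume by factor 1.25 (V_new/V_old).
Step 2:
                   B          D          J          L
  Initial       0.23      1.016     0.1448     0.1212
  Change     0.04756    0.01585    0.03171   -0.01585
  Equil       0.2776      1.031     0.1765     0.1053
  solve Keq expr → x = -0.01585; check Q = 153.3
Then change container volume by factor 1.5 (V_new/V_old).
Step 3:
                   B          D          J          L
  Initial      0.185     0.6876     0.1177    0.07021
  Change     0.06852    0.02284    0.04568   -0.02284
  Equil       0.2536     0.7104     0.1633    0.04737
  solve Keq expr → x = -0.02284; check Q = 153.3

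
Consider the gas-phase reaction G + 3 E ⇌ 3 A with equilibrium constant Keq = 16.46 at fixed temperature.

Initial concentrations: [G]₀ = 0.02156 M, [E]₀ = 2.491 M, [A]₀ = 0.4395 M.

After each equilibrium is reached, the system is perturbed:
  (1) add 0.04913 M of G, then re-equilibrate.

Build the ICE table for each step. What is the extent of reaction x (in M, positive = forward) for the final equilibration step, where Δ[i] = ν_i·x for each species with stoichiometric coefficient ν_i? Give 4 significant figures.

Q₀ = 0.2547 vs Keq = 16.46 ⇒ Q<K, forward
Step 1:
                  G         E         A
  init      0.02156     2.491    0.4395
  Δ        -0.02102  -0.06306   0.06306
  eq      5.3880e-04     2.428    0.5026
  solve Keq expr → x = 0.02102; check Q = 16.46
Then add 0.04913 M of G.
Step 2:
                  G         E         A
  init      0.04967     2.428    0.5026
  Δ        -0.04828   -0.1449    0.1449
  eq       0.001385     2.283    0.6474
  solve Keq expr → x = 0.04828; check Q = 16.46

x = 0.04828 M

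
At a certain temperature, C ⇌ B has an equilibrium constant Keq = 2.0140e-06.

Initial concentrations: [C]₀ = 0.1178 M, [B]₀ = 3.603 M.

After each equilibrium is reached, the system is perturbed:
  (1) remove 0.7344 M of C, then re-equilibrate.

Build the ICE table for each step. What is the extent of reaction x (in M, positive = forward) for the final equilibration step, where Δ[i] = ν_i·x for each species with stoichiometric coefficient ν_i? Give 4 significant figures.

Q₀ = 30.59 vs Keq = 2.0140e-06 ⇒ Q>K, reverse
Step 1:
                  C         B
  init       0.1178     3.603
  Δ           3.603    -3.603
  eq          3.721 7.4937e-06
  solve Keq expr → x = -3.603; check Q = 2.0140e-06
Then remove 0.7344 M of C.
Step 2:
                  C         B
  init        2.986 7.4937e-06
  Δ       1.4791e-06 -1.4791e-06
  eq          2.986 6.0146e-06
  solve Keq expr → x = -1.4791e-06; check Q = 2.0140e-06

x = -1.4791e-06 M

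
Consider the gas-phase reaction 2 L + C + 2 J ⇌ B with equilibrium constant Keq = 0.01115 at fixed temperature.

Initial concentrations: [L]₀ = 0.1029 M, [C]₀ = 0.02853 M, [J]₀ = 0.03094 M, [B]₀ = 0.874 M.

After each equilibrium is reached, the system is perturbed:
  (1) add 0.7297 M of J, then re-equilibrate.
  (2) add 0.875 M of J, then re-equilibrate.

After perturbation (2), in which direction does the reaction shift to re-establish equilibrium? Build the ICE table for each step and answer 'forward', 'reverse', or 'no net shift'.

Q₀ = 3.0223e+06 vs Keq = 0.01115 ⇒ Q>K, reverse
Step 1:
                   L          C          J          B
  I           0.1029    0.02853    0.03094      0.874
  C            1.604     0.8019      1.604    -0.8019
  E            1.707     0.8304      1.635    0.07208
  solve Keq expr → x = -0.8019; check Q = 0.01115
Then add 0.7297 M of J.
Step 2:
                   L          C          J          B
  I            1.707     0.8304      2.364    0.07208
  C         -0.09162   -0.04581   -0.09162    0.04581
  E            1.615     0.7846      2.273     0.1179
  solve Keq expr → x = 0.04581; check Q = 0.01115
Then add 0.875 M of J.
Step 3:
                   L          C          J          B
  I            1.615     0.7846      3.148     0.1179
  C          -0.1071   -0.05353    -0.1071    0.05353
  E            1.508     0.7311      3.041     0.1714
  solve Keq expr → x = 0.05353; check Q = 0.01115

Direction: forward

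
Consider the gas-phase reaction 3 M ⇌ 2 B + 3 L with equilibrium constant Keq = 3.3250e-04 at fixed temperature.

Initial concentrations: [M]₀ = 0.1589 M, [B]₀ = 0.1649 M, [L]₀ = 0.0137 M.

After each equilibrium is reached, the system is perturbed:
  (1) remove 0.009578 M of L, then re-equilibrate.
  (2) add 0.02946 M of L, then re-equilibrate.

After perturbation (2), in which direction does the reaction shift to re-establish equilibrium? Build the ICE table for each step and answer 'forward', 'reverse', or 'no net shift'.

Q₀ = 1.7427e-05 vs Keq = 3.3250e-04 ⇒ Q<K, forward
Step 1:
                   M          B          L
  init        0.1589     0.1649     0.0137
  Δ         -0.01744    0.01163    0.01744
  eq          0.1415     0.1765    0.03114
  solve Keq expr → x = 0.005814; check Q = 3.3250e-04
Then remove 0.009578 M of L.
Step 2:
                   M          B          L
  init        0.1415     0.1765    0.02156
  Δ        -0.007409   0.004939   0.007409
  eq           0.134     0.1815    0.02897
  solve Keq expr → x = 0.00247; check Q = 3.3250e-04
Then add 0.02946 M of L.
Step 3:
                   M          B          L
  init         0.134     0.1815    0.05843
  Δ          0.02257   -0.01505   -0.02257
  eq          0.1566     0.1664    0.03586
  solve Keq expr → x = -0.007524; check Q = 3.3250e-04

Direction: reverse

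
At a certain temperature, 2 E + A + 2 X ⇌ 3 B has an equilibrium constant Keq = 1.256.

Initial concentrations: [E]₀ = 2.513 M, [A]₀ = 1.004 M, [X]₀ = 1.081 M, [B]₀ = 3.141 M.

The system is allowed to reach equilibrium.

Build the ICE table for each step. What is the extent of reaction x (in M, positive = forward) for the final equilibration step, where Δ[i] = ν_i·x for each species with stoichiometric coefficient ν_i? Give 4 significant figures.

x = -0.1365 M

Q₀ = 4.182 vs Keq = 1.256 ⇒ Q>K, reverse
Step 1:
                    E           A           X           B
  init          2.513       1.004       1.081       3.141
  Δ             0.273      0.1365       0.273     -0.4094
  eq            2.786        1.14       1.354       2.732
  solve Keq expr → x = -0.1365; check Q = 1.256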